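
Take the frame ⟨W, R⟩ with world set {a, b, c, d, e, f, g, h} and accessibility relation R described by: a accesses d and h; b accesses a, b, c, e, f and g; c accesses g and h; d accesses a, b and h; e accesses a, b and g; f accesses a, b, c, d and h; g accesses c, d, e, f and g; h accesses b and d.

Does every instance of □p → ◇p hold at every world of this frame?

By correspondence theory, D is valid on a frame iff R is serial.
Serial: yes — every world has a successor (e.g. a R d).

Yes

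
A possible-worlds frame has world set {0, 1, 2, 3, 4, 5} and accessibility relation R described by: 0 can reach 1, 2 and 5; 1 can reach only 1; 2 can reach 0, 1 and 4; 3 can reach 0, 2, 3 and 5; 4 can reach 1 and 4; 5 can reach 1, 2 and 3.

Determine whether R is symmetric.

No

Symmetric: no — 0 R 1 but not 1 R 0.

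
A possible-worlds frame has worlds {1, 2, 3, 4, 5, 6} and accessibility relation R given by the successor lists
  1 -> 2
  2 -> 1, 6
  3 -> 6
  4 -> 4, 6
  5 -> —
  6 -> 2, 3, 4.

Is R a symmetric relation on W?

Symmetric: yes — every pair in R has its reverse in R.

Yes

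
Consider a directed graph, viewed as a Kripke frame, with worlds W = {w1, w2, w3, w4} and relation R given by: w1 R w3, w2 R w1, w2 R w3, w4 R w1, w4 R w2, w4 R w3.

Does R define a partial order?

No

Reflexive: no — w1 is not related to itself.
Transitive: yes — every two-step R-path is closed by a direct edge.
Antisymmetric: yes — no distinct pair is related both ways.
So R is not a partial order.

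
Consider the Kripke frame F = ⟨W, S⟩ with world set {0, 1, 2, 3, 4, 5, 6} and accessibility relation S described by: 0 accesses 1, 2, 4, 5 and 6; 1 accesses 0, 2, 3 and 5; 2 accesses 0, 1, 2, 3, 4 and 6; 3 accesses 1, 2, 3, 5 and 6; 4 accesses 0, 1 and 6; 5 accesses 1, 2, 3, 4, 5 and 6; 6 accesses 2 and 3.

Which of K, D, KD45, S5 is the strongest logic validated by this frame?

Serial (axiom D): yes — every world has a successor (e.g. 0 S 1).
Euclidean (axiom 5): no — 0 S 1 and 0 S 4, but not 1 S 4.
Transitive (axiom 4): no — 0 S 1 and 1 S 3, but not 0 S 3.
Reflexive (axiom T): no — 0 is not related to itself.
So F validates K, D; KD45 would additionally require S to be Euclidean and transitive. The strongest is D.

D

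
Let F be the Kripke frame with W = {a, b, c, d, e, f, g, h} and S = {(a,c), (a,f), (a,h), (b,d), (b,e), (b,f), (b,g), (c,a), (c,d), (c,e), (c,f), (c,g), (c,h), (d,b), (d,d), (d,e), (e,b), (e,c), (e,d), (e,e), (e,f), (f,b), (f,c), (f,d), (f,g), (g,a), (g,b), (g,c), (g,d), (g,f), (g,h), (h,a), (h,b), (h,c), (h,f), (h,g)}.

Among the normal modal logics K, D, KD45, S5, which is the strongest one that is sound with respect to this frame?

Serial (axiom D): yes — every world has a successor (e.g. a S c).
Euclidean (axiom 5): no — a S f and a S h, but not f S h.
Transitive (axiom 4): no — a S c and c S d, but not a S d.
Reflexive (axiom T): no — a is not related to itself.
So F validates K, D; KD45 would additionally require S to be Euclidean and transitive. The strongest is D.

D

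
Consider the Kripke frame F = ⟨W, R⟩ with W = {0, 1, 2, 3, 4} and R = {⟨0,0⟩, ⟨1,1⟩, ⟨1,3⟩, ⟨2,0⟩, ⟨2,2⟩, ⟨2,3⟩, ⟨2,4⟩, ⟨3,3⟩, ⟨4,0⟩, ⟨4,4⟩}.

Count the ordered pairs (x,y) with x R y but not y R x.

5

Enumerating: (1,3), (2,0), (2,3), (2,4), (4,0).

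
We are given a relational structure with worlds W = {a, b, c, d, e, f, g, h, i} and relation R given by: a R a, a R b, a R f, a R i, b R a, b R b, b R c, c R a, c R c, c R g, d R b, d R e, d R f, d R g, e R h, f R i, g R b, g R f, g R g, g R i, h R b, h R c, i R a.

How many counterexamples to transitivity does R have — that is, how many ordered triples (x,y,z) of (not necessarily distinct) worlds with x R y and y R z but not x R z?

Enumerating: (a,b,c), (b,a,f), (b,a,i), (b,c,g), (c,a,b), (c,a,f), (c,a,i), (c,g,b), (c,g,f), (c,g,i), (d,b,a), (d,b,c), … and 15 more.
Total: 27.

27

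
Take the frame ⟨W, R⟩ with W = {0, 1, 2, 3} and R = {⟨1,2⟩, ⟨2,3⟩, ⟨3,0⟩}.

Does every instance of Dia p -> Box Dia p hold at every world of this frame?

The schema 5 characterises exactly the Euclidean frames.
Euclidean: no — 1 R 2 and 1 R 2, but not 2 R 2.

No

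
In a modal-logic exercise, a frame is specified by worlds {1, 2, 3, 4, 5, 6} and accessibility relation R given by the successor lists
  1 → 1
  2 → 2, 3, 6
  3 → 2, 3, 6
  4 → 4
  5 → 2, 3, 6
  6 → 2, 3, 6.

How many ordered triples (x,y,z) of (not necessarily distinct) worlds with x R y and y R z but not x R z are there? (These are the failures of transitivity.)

0

R is transitive; there are no such tuples.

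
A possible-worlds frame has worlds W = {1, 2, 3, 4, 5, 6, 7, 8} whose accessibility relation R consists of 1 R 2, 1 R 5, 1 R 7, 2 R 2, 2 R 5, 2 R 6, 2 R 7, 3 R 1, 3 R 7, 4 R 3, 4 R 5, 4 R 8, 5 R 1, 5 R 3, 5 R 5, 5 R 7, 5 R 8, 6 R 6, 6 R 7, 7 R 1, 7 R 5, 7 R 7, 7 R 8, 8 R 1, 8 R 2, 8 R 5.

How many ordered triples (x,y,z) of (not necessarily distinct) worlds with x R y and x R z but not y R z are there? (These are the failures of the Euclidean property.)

Enumerating: (1,5,2), (1,7,2), (2,5,2), (2,5,6), (2,6,2), (2,6,5), (2,7,2), (2,7,6), (3,1,1), (4,3,3), (4,3,5), (4,3,8), … and 20 more.
Total: 32.

32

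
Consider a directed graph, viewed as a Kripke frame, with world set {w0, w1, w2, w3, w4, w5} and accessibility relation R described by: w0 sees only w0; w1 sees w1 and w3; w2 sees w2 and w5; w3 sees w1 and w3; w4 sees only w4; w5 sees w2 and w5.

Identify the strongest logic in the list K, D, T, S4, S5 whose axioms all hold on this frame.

S5

Serial (axiom D): yes — every world has a successor (e.g. w0 R w0).
Reflexive (axiom T): yes — every world is R-related to itself.
Transitive (axiom 4): yes — every two-step R-path is closed by a direct edge.
Euclidean (axiom 5): yes — any two successors of a common world are R-related.
So F validates K, D, T, S4, S5. The strongest is S5.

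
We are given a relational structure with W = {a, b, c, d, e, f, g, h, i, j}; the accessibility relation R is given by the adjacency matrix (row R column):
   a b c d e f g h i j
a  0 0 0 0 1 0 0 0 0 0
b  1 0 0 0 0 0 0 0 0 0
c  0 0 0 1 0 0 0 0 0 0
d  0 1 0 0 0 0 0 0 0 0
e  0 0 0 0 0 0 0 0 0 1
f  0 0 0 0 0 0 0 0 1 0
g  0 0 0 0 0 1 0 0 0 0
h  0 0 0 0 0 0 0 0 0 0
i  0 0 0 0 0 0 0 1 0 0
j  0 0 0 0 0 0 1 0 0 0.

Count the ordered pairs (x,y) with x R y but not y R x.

9

Enumerating: (a,e), (b,a), (c,d), (d,b), (e,j), (f,i), (g,f), (i,h), (j,g).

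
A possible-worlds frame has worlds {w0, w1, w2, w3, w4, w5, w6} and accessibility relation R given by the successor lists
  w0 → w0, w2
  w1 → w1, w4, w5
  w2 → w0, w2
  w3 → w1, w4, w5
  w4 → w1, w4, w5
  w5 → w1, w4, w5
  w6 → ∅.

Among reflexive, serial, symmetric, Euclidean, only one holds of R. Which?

Euclidean

Reflexive: no — w3 is not related to itself.
Serial: no — w6 has no R-successor.
Symmetric: no — w3 R w1 but not w1 R w3.
Euclidean: yes — any two successors of a common world are R-related.
Only Euclidean holds.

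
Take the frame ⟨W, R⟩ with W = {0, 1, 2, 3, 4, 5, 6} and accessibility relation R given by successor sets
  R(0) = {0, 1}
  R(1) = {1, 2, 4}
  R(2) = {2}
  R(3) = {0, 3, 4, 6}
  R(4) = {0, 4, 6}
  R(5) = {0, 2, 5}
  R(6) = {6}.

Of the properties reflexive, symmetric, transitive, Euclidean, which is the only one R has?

reflexive

Reflexive: yes — every world is R-related to itself.
Symmetric: no — 0 R 1 but not 1 R 0.
Transitive: no — 0 R 1 and 1 R 2, but not 0 R 2.
Euclidean: no — 1 R 2 and 1 R 4, but not 2 R 4.
Only reflexive holds.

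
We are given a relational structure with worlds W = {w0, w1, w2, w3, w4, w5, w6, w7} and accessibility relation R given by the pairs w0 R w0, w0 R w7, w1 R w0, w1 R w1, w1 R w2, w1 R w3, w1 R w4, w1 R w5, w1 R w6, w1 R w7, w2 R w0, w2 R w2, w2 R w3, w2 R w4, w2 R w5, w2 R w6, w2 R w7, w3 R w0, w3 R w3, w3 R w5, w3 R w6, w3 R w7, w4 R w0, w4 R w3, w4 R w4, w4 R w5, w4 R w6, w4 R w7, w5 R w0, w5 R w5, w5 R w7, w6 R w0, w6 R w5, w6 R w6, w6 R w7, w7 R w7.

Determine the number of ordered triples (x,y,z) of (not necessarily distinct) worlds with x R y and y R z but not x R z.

R is transitive; there are no such tuples.

0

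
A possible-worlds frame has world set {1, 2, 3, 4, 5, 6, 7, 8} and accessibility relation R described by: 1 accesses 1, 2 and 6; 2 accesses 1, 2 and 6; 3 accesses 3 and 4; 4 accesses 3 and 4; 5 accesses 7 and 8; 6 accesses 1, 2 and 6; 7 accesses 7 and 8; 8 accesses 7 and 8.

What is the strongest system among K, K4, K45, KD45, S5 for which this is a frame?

KD45

Transitive (axiom 4): yes — every two-step R-path is closed by a direct edge.
Euclidean (axiom 5): yes — any two successors of a common world are R-related.
Serial (axiom D): yes — every world has a successor (e.g. 1 R 1).
Reflexive (axiom T): no — 5 is not related to itself.
So F validates K, K4, K45, KD45; S5 would additionally require R to be reflexive. The strongest is KD45.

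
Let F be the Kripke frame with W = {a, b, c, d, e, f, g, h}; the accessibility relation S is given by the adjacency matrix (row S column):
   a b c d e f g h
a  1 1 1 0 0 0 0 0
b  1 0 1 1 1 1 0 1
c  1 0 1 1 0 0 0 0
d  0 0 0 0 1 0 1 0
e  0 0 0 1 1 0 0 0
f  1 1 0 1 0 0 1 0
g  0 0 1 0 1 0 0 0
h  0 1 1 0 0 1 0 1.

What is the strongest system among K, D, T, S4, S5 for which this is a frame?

Serial (axiom D): yes — every world has a successor (e.g. a S a).
Reflexive (axiom T): no — b is not related to itself.
Transitive (axiom 4): no — a S b and b S d, but not a S d.
Euclidean (axiom 5): no — a S c and a S b, but not c S b.
So F validates K, D; T would additionally require S to be reflexive. The strongest is D.

D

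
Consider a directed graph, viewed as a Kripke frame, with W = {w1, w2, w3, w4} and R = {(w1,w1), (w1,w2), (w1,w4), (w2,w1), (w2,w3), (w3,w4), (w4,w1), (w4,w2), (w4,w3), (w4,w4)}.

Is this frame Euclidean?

No

Euclidean: no — w1 R w2 and w1 R w4, but not w2 R w4.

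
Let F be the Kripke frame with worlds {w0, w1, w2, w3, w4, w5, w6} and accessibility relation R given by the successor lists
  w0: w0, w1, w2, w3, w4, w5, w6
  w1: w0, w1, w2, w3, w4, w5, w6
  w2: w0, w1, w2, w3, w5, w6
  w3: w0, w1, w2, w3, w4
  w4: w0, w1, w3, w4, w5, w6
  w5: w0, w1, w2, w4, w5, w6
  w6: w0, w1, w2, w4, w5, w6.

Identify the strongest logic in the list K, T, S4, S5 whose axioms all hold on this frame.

T

Reflexive (axiom T): yes — every world is R-related to itself.
Transitive (axiom 4): no — w2 R w0 and w0 R w4, but not w2 R w4.
Euclidean (axiom 5): no — w0 R w2 and w0 R w4, but not w2 R w4.
So F validates K, T; S4 would additionally require R to be transitive. The strongest is T.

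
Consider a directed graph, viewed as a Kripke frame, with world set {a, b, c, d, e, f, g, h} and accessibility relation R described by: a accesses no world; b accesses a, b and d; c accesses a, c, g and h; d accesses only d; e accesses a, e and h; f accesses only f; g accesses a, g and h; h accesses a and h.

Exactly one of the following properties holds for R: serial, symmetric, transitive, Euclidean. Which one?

Serial: no — a has no R-successor.
Symmetric: no — b R a but not a R b.
Transitive: yes — every two-step R-path is closed by a direct edge.
Euclidean: no — b R a and b R d, but not a R d.
Only transitive holds.

transitive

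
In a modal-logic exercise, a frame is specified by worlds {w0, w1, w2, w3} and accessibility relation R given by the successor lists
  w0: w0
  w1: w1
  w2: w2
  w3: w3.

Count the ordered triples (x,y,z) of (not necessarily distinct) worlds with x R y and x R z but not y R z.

0

R is Euclidean; there are no such tuples.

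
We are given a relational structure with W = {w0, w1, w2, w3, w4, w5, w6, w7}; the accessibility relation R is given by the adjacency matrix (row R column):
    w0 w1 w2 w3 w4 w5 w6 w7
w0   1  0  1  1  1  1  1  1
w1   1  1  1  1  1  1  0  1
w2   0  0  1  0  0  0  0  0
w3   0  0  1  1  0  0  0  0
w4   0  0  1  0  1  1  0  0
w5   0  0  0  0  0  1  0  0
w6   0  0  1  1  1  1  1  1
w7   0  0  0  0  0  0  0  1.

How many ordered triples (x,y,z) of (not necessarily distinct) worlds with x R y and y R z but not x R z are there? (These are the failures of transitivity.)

1

Enumerating: (w1,w0,w6).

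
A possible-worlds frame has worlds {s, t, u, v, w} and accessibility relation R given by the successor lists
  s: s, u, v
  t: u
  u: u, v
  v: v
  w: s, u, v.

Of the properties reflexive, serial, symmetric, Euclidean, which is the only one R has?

Reflexive: no — t is not related to itself.
Serial: yes — every world has a successor (e.g. s R s).
Symmetric: no — s R u but not u R s.
Euclidean: no — s R v and s R u, but not v R u.
Only serial holds.

serial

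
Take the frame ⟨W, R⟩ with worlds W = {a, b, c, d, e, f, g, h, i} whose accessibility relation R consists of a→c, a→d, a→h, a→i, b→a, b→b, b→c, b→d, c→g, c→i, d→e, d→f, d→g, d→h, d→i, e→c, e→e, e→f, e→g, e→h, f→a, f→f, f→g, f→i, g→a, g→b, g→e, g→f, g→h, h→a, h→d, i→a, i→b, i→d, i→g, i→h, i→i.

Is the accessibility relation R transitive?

Transitive: no — a R c and c R g, but not a R g.

No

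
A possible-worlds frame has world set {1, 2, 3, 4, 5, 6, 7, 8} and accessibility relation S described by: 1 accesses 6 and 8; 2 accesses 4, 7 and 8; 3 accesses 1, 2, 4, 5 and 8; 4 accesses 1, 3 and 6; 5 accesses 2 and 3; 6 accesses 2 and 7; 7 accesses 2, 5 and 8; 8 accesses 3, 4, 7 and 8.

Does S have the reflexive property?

No

Reflexive: no — 1 is not related to itself.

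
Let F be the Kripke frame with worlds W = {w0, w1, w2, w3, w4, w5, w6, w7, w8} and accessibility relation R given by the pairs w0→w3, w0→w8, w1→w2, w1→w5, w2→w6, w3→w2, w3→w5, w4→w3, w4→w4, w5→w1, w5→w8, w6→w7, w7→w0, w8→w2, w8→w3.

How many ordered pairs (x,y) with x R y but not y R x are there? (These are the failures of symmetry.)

12

Enumerating: (w0,w3), (w0,w8), (w1,w2), (w2,w6), (w3,w2), (w3,w5), (w4,w3), (w5,w8), (w6,w7), (w7,w0), (w8,w2), (w8,w3).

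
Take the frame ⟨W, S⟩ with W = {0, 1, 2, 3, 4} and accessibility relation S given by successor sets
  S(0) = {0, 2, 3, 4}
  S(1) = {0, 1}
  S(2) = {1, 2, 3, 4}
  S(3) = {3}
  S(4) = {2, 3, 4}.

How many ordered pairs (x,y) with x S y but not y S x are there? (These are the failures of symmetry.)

7

Enumerating: (0,2), (0,3), (0,4), (1,0), (2,1), (2,3), (4,3).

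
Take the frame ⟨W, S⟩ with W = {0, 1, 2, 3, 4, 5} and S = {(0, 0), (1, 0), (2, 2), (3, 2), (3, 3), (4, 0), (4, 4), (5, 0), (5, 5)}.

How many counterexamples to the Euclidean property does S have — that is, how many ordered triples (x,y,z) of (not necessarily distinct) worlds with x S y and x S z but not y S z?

3

Enumerating: (3,2,3), (4,0,4), (5,0,5).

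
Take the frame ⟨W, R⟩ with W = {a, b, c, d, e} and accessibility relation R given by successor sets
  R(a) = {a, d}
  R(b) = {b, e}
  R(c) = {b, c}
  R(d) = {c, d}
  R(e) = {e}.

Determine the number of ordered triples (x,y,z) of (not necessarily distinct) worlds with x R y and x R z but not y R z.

4

Enumerating: (a,d,a), (b,e,b), (c,b,c), (d,c,d).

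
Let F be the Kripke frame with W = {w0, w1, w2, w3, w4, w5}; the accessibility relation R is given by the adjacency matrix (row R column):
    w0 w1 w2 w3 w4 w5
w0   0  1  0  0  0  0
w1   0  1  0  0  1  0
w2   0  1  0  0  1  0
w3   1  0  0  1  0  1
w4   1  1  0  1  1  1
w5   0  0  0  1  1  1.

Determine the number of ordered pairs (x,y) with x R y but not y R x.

Enumerating: (w0,w1), (w2,w1), (w2,w4), (w3,w0), (w4,w0), (w4,w3).

6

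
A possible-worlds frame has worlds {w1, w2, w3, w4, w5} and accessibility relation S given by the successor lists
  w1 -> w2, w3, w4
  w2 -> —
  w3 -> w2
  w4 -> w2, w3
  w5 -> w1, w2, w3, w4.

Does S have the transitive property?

Transitive: yes — every two-step S-path is closed by a direct edge.

Yes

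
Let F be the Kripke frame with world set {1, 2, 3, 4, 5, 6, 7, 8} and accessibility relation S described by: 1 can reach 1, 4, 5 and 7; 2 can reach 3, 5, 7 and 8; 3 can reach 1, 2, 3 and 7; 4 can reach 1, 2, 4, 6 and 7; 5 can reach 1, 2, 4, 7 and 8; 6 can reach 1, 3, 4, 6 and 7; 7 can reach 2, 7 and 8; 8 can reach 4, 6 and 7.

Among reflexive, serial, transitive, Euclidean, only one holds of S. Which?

serial

Reflexive: no — 2 is not related to itself.
Serial: yes — every world has a successor (e.g. 1 S 1).
Transitive: no — 1 S 4 and 4 S 2, but not 1 S 2.
Euclidean: no — 1 S 4 and 1 S 5, but not 4 S 5.
Only serial holds.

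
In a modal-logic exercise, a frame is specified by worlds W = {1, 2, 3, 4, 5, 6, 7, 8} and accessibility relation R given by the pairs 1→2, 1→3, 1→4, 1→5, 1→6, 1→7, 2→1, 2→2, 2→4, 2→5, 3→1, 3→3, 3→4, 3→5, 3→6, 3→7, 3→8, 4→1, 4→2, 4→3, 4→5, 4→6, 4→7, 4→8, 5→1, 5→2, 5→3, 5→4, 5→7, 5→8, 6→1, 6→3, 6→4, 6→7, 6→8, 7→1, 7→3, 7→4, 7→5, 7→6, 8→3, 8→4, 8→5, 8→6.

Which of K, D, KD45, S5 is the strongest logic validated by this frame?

Serial (axiom D): yes — every world has a successor (e.g. 1 R 2).
Euclidean (axiom 5): no — 1 R 2 and 1 R 3, but not 2 R 3.
Transitive (axiom 4): no — 1 R 3 and 3 R 8, but not 1 R 8.
Reflexive (axiom T): no — 1 is not related to itself.
So F validates K, D; KD45 would additionally require R to be Euclidean and transitive. The strongest is D.

D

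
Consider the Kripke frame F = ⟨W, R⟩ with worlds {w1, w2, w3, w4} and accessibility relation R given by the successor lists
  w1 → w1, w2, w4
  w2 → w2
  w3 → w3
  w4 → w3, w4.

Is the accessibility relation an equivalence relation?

No

Reflexive: yes — every world is R-related to itself.
Symmetric: no — w1 R w2 but not w2 R w1.
Transitive: no — w1 R w4 and w4 R w3, but not w1 R w3.
So R is not an equivalence relation.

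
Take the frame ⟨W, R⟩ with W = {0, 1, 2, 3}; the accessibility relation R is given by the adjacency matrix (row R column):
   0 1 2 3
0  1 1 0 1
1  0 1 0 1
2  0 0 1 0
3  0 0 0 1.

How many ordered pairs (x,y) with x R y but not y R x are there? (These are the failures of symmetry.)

Enumerating: (0,1), (0,3), (1,3).

3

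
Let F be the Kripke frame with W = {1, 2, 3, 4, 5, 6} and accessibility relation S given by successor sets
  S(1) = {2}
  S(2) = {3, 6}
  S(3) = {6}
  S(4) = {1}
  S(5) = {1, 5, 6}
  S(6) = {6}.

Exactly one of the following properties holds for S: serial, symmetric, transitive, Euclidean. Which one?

serial

Serial: yes — every world has a successor (e.g. 1 S 2).
Symmetric: no — 1 S 2 but not 2 S 1.
Transitive: no — 1 S 2 and 2 S 3, but not 1 S 3.
Euclidean: no — 2 S 6 and 2 S 3, but not 6 S 3.
Only serial holds.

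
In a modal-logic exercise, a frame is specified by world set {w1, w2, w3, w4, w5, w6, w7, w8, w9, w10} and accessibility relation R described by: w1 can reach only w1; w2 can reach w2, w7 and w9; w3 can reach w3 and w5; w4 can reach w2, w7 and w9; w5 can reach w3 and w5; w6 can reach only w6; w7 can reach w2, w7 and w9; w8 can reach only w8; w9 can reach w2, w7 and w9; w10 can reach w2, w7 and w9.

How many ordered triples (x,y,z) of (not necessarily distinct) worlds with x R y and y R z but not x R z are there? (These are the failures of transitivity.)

0

R is transitive; there are no such tuples.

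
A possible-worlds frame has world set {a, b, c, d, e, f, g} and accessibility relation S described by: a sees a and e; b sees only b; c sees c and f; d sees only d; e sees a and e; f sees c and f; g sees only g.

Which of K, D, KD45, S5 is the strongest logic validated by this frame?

S5

Serial (axiom D): yes — every world has a successor (e.g. a S a).
Euclidean (axiom 5): yes — any two successors of a common world are S-related.
Transitive (axiom 4): yes — every two-step S-path is closed by a direct edge.
Reflexive (axiom T): yes — every world is S-related to itself.
So F validates K, D, KD45, S5. The strongest is S5.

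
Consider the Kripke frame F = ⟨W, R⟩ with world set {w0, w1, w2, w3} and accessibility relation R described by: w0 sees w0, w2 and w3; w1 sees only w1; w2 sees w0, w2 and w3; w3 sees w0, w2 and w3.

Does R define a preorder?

Reflexive: yes — every world is R-related to itself.
Transitive: yes — every two-step R-path is closed by a direct edge.
So R is a preorder.

Yes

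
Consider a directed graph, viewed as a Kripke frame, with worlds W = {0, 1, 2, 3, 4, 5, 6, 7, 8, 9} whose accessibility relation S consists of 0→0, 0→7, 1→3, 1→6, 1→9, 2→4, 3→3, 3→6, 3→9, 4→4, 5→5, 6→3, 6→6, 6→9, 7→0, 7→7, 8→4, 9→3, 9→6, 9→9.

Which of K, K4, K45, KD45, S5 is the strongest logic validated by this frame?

Transitive (axiom 4): yes — every two-step S-path is closed by a direct edge.
Euclidean (axiom 5): yes — any two successors of a common world are S-related.
Serial (axiom D): yes — every world has a successor (e.g. 0 S 0).
Reflexive (axiom T): no — 1 is not related to itself.
So F validates K, K4, K45, KD45; S5 would additionally require S to be reflexive. The strongest is KD45.

KD45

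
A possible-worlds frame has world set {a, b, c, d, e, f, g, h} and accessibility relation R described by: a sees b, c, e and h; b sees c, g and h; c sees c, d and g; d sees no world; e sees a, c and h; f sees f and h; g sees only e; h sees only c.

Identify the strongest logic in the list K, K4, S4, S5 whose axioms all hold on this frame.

K

Transitive (axiom 4): no — a R b and b R g, but not a R g.
Reflexive (axiom T): no — a is not related to itself.
Euclidean (axiom 5): no — a R b and a R e, but not b R e.
So F validates K; K4 would additionally require R to be transitive. The strongest is K.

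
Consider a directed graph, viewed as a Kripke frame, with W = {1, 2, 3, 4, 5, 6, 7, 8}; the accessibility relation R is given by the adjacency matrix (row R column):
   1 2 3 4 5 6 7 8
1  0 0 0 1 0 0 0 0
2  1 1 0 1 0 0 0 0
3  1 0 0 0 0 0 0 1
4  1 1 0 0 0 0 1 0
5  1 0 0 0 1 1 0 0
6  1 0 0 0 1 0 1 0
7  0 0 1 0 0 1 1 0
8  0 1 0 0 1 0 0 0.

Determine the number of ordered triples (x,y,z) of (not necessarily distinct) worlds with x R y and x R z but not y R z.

Enumerating: (1,4,4), (2,1,1), (2,1,2), (2,4,4), (3,1,1), (3,1,8), (3,8,1), (3,8,8), (4,1,1), (4,1,2), (4,1,7), (4,2,7), … and 19 more.
Total: 31.

31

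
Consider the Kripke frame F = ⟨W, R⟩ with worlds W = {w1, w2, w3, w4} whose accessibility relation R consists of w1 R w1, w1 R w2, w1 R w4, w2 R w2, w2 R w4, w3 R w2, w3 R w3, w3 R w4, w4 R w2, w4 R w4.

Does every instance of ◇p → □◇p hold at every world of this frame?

By correspondence theory, 5 is valid on a frame iff R is Euclidean.
Euclidean: no — w1 R w2 and w1 R w1, but not w2 R w1.

No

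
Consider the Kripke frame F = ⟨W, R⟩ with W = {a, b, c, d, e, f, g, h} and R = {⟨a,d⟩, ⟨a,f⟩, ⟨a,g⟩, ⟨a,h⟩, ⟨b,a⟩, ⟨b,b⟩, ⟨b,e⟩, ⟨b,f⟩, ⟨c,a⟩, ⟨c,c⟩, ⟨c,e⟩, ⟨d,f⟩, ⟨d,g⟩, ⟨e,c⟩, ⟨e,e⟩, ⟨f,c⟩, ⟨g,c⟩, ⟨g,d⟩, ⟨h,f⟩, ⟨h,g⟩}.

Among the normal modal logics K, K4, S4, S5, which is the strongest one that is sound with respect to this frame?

K

Transitive (axiom 4): no — a R f and f R c, but not a R c.
Reflexive (axiom T): no — a is not related to itself.
Euclidean (axiom 5): no — a R d and a R h, but not d R h.
So F validates K; K4 would additionally require R to be transitive. The strongest is K.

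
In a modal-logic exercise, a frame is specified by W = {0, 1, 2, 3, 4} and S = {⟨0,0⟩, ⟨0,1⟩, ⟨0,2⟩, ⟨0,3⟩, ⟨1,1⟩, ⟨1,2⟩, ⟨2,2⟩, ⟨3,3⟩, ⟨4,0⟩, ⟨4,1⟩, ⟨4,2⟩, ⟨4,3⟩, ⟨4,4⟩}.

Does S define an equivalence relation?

No

Reflexive: yes — every world is S-related to itself.
Symmetric: no — 0 S 1 but not 1 S 0.
Transitive: yes — every two-step S-path is closed by a direct edge.
So S is not an equivalence relation.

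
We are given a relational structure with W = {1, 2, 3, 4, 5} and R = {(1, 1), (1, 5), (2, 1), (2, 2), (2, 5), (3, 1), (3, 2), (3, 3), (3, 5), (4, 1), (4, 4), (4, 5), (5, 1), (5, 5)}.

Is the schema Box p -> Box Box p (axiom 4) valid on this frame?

Yes

Axiom 4 corresponds to the accessibility relation being transitive.
Transitive: yes — every two-step R-path is closed by a direct edge.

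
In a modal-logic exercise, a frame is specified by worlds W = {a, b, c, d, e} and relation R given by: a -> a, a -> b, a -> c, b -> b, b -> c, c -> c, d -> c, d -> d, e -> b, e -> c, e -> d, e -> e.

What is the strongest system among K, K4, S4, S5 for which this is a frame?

S4

Transitive (axiom 4): yes — every two-step R-path is closed by a direct edge.
Reflexive (axiom T): yes — every world is R-related to itself.
Euclidean (axiom 5): no — a R c and a R b, but not c R b.
So F validates K, K4, S4; S5 would additionally require R to be Euclidean. The strongest is S4.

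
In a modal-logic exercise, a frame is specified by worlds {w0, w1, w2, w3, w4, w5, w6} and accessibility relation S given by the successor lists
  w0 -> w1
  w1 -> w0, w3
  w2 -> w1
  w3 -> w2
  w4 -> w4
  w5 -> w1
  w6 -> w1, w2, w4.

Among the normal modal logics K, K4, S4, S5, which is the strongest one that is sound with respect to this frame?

K

Transitive (axiom 4): no — w0 S w1 and w1 S w3, but not w0 S w3.
Reflexive (axiom T): no — w0 is not related to itself.
Euclidean (axiom 5): no — w1 S w0 and w1 S w3, but not w0 S w3.
So F validates K; K4 would additionally require S to be transitive. The strongest is K.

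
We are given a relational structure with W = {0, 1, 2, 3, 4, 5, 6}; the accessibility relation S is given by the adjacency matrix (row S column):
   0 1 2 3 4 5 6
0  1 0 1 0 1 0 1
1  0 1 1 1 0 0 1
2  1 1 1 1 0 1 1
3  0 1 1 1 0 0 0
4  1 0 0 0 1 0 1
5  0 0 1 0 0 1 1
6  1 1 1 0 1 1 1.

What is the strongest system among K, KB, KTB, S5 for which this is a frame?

KTB

Symmetric (axiom B): yes — every pair in S has its reverse in S.
Reflexive (axiom T): yes — every world is S-related to itself.
Euclidean (axiom 5): no — 0 S 2 and 0 S 4, but not 2 S 4.
So F validates K, KB, KTB; S5 would additionally require S to be Euclidean. The strongest is KTB.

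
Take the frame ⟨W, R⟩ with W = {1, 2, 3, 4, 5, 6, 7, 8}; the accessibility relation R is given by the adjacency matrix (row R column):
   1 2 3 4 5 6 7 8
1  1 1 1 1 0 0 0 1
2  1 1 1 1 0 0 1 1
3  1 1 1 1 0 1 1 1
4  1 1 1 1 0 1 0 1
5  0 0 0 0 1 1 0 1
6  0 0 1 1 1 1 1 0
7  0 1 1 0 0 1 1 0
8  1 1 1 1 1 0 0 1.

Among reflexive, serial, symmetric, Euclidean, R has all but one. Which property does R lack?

Euclidean

Reflexive: yes — every world is R-related to itself.
Serial: yes — every world has a successor (e.g. 1 R 1).
Symmetric: yes — every pair in R has its reverse in R.
Euclidean: no — 2 R 1 and 2 R 7, but not 1 R 7.
Only Euclidean fails.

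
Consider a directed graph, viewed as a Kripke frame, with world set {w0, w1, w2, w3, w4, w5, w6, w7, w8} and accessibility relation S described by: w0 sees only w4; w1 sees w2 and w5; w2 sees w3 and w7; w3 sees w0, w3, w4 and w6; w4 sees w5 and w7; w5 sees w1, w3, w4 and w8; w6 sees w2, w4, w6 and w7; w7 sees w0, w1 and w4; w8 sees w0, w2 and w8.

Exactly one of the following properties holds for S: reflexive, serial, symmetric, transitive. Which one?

serial

Reflexive: no — w0 is not related to itself.
Serial: yes — every world has a successor (e.g. w0 S w4).
Symmetric: no — w0 S w4 but not w4 S w0.
Transitive: no — w0 S w4 and w4 S w5, but not w0 S w5.
Only serial holds.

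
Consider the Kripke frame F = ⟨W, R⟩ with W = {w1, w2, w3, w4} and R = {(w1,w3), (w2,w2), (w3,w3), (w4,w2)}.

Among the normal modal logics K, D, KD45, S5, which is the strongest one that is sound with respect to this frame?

Serial (axiom D): yes — every world has a successor (e.g. w1 R w3).
Euclidean (axiom 5): yes — any two successors of a common world are R-related.
Transitive (axiom 4): yes — every two-step R-path is closed by a direct edge.
Reflexive (axiom T): no — w1 is not related to itself.
So F validates K, D, KD45; S5 would additionally require R to be reflexive. The strongest is KD45.

KD45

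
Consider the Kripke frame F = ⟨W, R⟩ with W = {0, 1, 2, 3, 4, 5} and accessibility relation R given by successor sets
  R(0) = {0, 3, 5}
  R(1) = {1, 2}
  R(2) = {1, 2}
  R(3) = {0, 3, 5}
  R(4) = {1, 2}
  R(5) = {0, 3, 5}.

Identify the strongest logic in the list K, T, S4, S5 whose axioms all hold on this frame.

K

Reflexive (axiom T): no — 4 is not related to itself.
Transitive (axiom 4): yes — every two-step R-path is closed by a direct edge.
Euclidean (axiom 5): yes — any two successors of a common world are R-related.
So F validates K; T would additionally require R to be reflexive. The strongest is K.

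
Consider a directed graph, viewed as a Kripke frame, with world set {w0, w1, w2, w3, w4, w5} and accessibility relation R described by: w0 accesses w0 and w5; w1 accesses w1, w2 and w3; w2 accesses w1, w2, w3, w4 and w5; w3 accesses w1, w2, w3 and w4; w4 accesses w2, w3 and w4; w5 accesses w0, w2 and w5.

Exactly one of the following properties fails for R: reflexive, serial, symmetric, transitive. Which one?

Reflexive: yes — every world is R-related to itself.
Serial: yes — every world has a successor (e.g. w0 R w0).
Symmetric: yes — every pair in R has its reverse in R.
Transitive: no — w0 R w5 and w5 R w2, but not w0 R w2.
Only transitive fails.

transitive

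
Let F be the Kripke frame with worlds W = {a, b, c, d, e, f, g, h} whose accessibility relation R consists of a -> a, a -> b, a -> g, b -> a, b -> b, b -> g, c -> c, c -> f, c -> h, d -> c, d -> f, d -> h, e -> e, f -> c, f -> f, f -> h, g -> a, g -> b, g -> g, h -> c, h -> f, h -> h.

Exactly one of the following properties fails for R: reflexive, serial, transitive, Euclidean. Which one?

Reflexive: no — d is not related to itself.
Serial: yes — every world has a successor (e.g. a R a).
Transitive: yes — every two-step R-path is closed by a direct edge.
Euclidean: yes — any two successors of a common world are R-related.
Only reflexive fails.

reflexive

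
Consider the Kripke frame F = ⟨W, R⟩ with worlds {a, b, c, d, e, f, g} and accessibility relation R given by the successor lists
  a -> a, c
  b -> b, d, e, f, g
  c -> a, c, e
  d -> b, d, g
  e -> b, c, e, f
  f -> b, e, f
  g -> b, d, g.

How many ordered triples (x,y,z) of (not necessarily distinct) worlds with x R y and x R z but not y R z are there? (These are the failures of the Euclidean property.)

14

Enumerating: (b,d,e), (b,d,f), (b,e,d), (b,e,g), (b,f,d), (b,f,g), (b,g,e), (b,g,f), (c,a,e), (c,e,a), (e,b,c), (e,c,b), (e,c,f), (e,f,c).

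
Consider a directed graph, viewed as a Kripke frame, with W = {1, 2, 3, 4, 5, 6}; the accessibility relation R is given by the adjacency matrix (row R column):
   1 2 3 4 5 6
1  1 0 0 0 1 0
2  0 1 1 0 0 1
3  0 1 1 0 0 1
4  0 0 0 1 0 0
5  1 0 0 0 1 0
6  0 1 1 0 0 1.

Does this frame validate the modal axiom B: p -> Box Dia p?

By correspondence theory, B is valid on a frame iff R is symmetric.
Symmetric: yes — every pair in R has its reverse in R.

Yes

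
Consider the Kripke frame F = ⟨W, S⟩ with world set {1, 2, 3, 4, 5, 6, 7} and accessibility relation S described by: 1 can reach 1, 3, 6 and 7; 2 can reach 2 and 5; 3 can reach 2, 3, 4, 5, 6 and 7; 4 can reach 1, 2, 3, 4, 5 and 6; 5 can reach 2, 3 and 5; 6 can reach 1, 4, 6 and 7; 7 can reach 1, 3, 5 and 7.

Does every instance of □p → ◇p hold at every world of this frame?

Axiom D corresponds to the accessibility relation being serial.
Serial: yes — every world has a successor (e.g. 1 S 1).

Yes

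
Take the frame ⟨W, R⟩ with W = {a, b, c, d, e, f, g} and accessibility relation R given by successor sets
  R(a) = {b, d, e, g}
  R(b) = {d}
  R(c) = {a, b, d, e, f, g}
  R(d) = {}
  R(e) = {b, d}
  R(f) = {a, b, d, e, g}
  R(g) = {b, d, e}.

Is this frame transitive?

Yes

Transitive: yes — every two-step R-path is closed by a direct edge.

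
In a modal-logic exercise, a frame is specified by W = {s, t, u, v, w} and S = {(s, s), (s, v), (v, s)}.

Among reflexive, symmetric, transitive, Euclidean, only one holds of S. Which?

Reflexive: no — t is not related to itself.
Symmetric: yes — every pair in S has its reverse in S.
Transitive: no — v S s and s S v, but not v S v.
Euclidean: no — s S v and s S v, but not v S v.
Only symmetric holds.

symmetric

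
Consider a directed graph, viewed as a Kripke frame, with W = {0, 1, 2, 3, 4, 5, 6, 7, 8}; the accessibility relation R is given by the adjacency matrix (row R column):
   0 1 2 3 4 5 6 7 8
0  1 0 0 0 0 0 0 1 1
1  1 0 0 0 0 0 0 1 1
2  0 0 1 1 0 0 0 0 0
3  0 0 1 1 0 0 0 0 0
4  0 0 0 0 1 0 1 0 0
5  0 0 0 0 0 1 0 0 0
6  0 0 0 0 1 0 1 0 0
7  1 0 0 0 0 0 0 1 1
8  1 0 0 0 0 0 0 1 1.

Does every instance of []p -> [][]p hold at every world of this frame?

Yes

By correspondence theory, 4 is valid on a frame iff R is transitive.
Transitive: yes — every two-step R-path is closed by a direct edge.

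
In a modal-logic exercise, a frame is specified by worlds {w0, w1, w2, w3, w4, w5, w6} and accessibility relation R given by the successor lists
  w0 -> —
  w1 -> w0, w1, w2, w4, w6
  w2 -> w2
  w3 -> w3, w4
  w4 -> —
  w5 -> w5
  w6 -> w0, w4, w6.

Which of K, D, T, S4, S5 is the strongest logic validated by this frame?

K

Serial (axiom D): no — w0 has no R-successor.
Reflexive (axiom T): no — w0 is not related to itself.
Transitive (axiom 4): yes — every two-step R-path is closed by a direct edge.
Euclidean (axiom 5): no — w1 R w0 and w1 R w2, but not w0 R w2.
So F validates K; D would additionally require R to be serial. The strongest is K.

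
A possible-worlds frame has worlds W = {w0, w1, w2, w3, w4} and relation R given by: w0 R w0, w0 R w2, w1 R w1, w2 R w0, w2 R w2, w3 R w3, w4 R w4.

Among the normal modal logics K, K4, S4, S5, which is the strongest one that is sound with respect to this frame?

Transitive (axiom 4): yes — every two-step R-path is closed by a direct edge.
Reflexive (axiom T): yes — every world is R-related to itself.
Euclidean (axiom 5): yes — any two successors of a common world are R-related.
So F validates K, K4, S4, S5. The strongest is S5.

S5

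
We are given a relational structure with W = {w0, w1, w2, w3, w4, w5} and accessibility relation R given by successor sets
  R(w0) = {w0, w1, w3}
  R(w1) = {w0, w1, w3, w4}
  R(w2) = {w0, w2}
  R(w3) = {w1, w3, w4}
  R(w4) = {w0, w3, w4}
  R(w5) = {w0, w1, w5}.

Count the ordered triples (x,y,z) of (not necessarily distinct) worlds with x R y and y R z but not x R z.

Enumerating: (w0,w1,w4), (w0,w3,w4), (w2,w0,w1), (w2,w0,w3), (w3,w1,w0), (w3,w4,w0), (w4,w0,w1), (w4,w3,w1), (w5,w0,w3), (w5,w1,w3), (w5,w1,w4).

11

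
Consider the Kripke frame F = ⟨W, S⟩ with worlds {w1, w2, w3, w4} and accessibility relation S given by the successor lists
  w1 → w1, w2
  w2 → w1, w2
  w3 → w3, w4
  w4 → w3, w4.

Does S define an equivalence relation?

Reflexive: yes — every world is S-related to itself.
Symmetric: yes — every pair in S has its reverse in S.
Transitive: yes — every two-step S-path is closed by a direct edge.
So S is an equivalence relation.

Yes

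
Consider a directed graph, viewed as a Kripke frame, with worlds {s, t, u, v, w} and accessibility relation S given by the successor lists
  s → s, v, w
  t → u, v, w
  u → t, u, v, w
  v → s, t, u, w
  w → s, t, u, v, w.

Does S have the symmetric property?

Yes

Symmetric: yes — every pair in S has its reverse in S.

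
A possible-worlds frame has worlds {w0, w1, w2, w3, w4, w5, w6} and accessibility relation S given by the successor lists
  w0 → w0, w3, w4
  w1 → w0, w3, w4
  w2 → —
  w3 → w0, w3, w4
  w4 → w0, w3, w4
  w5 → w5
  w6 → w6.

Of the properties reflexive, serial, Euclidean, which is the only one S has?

Reflexive: no — w1 is not related to itself.
Serial: no — w2 has no S-successor.
Euclidean: yes — any two successors of a common world are S-related.
Only Euclidean holds.

Euclidean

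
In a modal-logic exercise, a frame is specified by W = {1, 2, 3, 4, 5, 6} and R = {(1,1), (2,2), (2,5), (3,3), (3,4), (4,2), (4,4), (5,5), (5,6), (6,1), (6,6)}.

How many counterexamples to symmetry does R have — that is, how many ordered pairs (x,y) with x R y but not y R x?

5

Enumerating: (2,5), (3,4), (4,2), (5,6), (6,1).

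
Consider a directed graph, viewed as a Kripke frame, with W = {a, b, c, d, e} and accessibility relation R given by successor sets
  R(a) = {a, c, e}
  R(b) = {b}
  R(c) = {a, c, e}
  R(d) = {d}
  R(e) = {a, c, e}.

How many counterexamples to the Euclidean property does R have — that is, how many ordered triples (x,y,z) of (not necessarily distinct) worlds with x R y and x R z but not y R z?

0

R is Euclidean; there are no such tuples.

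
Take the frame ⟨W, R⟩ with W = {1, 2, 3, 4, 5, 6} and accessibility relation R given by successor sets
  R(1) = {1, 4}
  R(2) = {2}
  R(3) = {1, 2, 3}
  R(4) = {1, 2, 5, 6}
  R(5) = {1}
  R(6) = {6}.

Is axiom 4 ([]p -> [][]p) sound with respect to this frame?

By correspondence theory, 4 is valid on a frame iff R is transitive.
Transitive: no — 1 R 4 and 4 R 2, but not 1 R 2.

No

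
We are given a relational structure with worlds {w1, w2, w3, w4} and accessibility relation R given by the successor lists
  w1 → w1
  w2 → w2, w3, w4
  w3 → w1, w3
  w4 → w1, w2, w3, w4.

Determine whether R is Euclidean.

Euclidean: no — w2 R w3 and w2 R w4, but not w3 R w4.

No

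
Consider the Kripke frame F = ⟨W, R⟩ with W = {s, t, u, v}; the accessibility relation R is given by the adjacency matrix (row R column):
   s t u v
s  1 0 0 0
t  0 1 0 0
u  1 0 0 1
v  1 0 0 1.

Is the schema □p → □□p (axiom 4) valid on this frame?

Yes

By correspondence theory, 4 is valid on a frame iff R is transitive.
Transitive: yes — every two-step R-path is closed by a direct edge.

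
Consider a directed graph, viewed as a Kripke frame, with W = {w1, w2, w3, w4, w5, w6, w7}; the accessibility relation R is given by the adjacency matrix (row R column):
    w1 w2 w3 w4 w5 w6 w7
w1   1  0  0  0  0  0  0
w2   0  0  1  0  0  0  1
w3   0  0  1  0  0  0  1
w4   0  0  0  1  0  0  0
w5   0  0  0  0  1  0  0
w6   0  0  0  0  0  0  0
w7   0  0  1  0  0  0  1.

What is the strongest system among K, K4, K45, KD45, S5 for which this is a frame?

Transitive (axiom 4): yes — every two-step R-path is closed by a direct edge.
Euclidean (axiom 5): yes — any two successors of a common world are R-related.
Serial (axiom D): no — w6 has no R-successor.
Reflexive (axiom T): no — w2 is not related to itself.
So F validates K, K4, K45; KD45 would additionally require R to be serial. The strongest is K45.

K45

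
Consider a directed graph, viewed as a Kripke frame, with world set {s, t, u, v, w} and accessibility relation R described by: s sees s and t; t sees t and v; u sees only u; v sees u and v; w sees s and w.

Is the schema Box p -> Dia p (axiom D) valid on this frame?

Yes

Axiom D corresponds to the accessibility relation being serial.
Serial: yes — every world has a successor (e.g. s R s).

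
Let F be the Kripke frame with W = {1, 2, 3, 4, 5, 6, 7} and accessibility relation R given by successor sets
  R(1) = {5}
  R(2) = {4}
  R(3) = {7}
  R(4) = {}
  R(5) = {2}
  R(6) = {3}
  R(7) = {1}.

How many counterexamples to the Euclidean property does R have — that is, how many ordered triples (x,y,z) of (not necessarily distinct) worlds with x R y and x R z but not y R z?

6

Enumerating: (1,5,5), (2,4,4), (3,7,7), (5,2,2), (6,3,3), (7,1,1).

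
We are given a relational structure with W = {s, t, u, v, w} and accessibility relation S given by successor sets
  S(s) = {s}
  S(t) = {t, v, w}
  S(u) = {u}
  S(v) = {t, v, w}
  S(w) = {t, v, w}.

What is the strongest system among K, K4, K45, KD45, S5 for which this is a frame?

Transitive (axiom 4): yes — every two-step S-path is closed by a direct edge.
Euclidean (axiom 5): yes — any two successors of a common world are S-related.
Serial (axiom D): yes — every world has a successor (e.g. s S s).
Reflexive (axiom T): yes — every world is S-related to itself.
So F validates K, K4, K45, KD45, S5. The strongest is S5.

S5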